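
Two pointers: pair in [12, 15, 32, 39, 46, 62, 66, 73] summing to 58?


lo=0(12)+hi=7(73)=85
lo=0(12)+hi=6(66)=78
lo=0(12)+hi=5(62)=74
lo=0(12)+hi=4(46)=58

Yes: 12+46=58


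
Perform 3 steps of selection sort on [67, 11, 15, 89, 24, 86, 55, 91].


Initial: [67, 11, 15, 89, 24, 86, 55, 91]
Step 1: min=11 at 1
  Swap: [11, 67, 15, 89, 24, 86, 55, 91]
Step 2: min=15 at 2
  Swap: [11, 15, 67, 89, 24, 86, 55, 91]
Step 3: min=24 at 4
  Swap: [11, 15, 24, 89, 67, 86, 55, 91]

After 3 steps: [11, 15, 24, 89, 67, 86, 55, 91]


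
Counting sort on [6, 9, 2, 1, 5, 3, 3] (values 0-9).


Input: [6, 9, 2, 1, 5, 3, 3]
Counts: [0, 1, 1, 2, 0, 1, 1, 0, 0, 1]

Sorted: [1, 2, 3, 3, 5, 6, 9]


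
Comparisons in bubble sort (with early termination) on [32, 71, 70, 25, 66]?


Algorithm: bubble sort (with early termination)
Input: [32, 71, 70, 25, 66]
Sorted: [25, 32, 66, 70, 71]

10


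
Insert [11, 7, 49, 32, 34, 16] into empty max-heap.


Insert 11: [11]
Insert 7: [11, 7]
Insert 49: [49, 7, 11]
Insert 32: [49, 32, 11, 7]
Insert 34: [49, 34, 11, 7, 32]
Insert 16: [49, 34, 16, 7, 32, 11]

Final heap: [49, 34, 16, 7, 32, 11]


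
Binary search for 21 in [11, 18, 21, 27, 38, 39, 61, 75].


Step 1: lo=0, hi=7, mid=3, val=27
Step 2: lo=0, hi=2, mid=1, val=18
Step 3: lo=2, hi=2, mid=2, val=21

Found at index 2


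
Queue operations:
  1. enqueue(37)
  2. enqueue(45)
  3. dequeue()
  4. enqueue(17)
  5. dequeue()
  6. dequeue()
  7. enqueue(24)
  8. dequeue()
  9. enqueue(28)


enqueue(37) -> [37]
enqueue(45) -> [37, 45]
dequeue()->37, [45]
enqueue(17) -> [45, 17]
dequeue()->45, [17]
dequeue()->17, []
enqueue(24) -> [24]
dequeue()->24, []
enqueue(28) -> [28]

Final queue: [28]


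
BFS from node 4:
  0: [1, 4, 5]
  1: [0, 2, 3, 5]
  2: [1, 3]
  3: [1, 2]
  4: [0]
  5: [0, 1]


Visit 4, enqueue [0]
Visit 0, enqueue [1, 5]
Visit 1, enqueue [2, 3]
Visit 5, enqueue []
Visit 2, enqueue []
Visit 3, enqueue []

BFS order: [4, 0, 1, 5, 2, 3]


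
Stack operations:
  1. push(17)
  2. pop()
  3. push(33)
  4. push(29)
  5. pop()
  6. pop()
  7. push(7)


push(17) -> [17]
pop()->17, []
push(33) -> [33]
push(29) -> [33, 29]
pop()->29, [33]
pop()->33, []
push(7) -> [7]

Final stack: [7]


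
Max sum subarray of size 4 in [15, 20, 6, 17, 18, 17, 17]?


[0:4]: 58
[1:5]: 61
[2:6]: 58
[3:7]: 69

Max: 69 at [3:7]


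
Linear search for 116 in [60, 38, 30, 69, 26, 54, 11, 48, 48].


i=0: 60!=116
i=1: 38!=116
i=2: 30!=116
i=3: 69!=116
i=4: 26!=116
i=5: 54!=116
i=6: 11!=116
i=7: 48!=116
i=8: 48!=116

Not found, 9 comps


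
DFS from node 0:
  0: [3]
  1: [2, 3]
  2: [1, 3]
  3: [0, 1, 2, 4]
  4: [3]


Visit 0, push [3]
Visit 3, push [4, 2, 1]
Visit 1, push [2]
Visit 2, push []
Visit 4, push []

DFS order: [0, 3, 1, 2, 4]


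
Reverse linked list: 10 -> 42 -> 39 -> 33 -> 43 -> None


Step 1: curr=10, set curr.next=prev(None) | reversed so far: 10
Step 2: curr=42, set curr.next=prev(10) | reversed so far: 42 -> 10
Step 3: curr=39, set curr.next=prev(42) | reversed so far: 39 -> 42 -> 10
Step 4: curr=33, set curr.next=prev(39) | reversed so far: 33 -> 39 -> 42 -> 10
Step 5: curr=43, set curr.next=prev(33) | reversed so far: 43 -> 33 -> 39 -> 42 -> 10

43 -> 33 -> 39 -> 42 -> 10 -> None


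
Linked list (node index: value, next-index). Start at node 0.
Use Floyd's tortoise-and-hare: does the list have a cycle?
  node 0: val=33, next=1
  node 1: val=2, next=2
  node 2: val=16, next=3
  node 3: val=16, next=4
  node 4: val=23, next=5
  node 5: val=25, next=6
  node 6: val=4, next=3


Floyd's tortoise (slow, +1) and hare (fast, +2):
  init: slow=0, fast=0
  step 1: slow=1, fast=2
  step 2: slow=2, fast=4
  step 3: slow=3, fast=6
  step 4: slow=4, fast=4
  slow == fast at node 4: cycle detected

Cycle: yes


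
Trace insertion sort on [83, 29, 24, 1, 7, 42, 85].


Initial: [83, 29, 24, 1, 7, 42, 85]
Insert 29: [29, 83, 24, 1, 7, 42, 85]
Insert 24: [24, 29, 83, 1, 7, 42, 85]
Insert 1: [1, 24, 29, 83, 7, 42, 85]
Insert 7: [1, 7, 24, 29, 83, 42, 85]
Insert 42: [1, 7, 24, 29, 42, 83, 85]
Insert 85: [1, 7, 24, 29, 42, 83, 85]

Sorted: [1, 7, 24, 29, 42, 83, 85]


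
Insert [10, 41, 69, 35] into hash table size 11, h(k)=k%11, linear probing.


Insert 10: h=10 -> slot 10
Insert 41: h=8 -> slot 8
Insert 69: h=3 -> slot 3
Insert 35: h=2 -> slot 2

Table: [None, None, 35, 69, None, None, None, None, 41, None, 10]


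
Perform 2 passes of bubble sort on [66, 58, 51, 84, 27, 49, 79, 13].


Initial: [66, 58, 51, 84, 27, 49, 79, 13]
Pass 1: [58, 51, 66, 27, 49, 79, 13, 84] (6 swaps)
Pass 2: [51, 58, 27, 49, 66, 13, 79, 84] (4 swaps)

After 2 passes: [51, 58, 27, 49, 66, 13, 79, 84]


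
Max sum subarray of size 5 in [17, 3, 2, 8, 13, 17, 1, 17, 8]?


[0:5]: 43
[1:6]: 43
[2:7]: 41
[3:8]: 56
[4:9]: 56

Max: 56 at [3:8]


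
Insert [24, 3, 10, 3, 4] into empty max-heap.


Insert 24: [24]
Insert 3: [24, 3]
Insert 10: [24, 3, 10]
Insert 3: [24, 3, 10, 3]
Insert 4: [24, 4, 10, 3, 3]

Final heap: [24, 4, 10, 3, 3]


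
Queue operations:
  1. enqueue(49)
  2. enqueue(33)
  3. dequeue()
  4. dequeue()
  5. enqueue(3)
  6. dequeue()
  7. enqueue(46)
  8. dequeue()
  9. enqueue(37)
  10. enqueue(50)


enqueue(49) -> [49]
enqueue(33) -> [49, 33]
dequeue()->49, [33]
dequeue()->33, []
enqueue(3) -> [3]
dequeue()->3, []
enqueue(46) -> [46]
dequeue()->46, []
enqueue(37) -> [37]
enqueue(50) -> [37, 50]

Final queue: [37, 50]


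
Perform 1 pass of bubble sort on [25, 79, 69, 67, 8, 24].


Initial: [25, 79, 69, 67, 8, 24]
Pass 1: [25, 69, 67, 8, 24, 79] (4 swaps)

After 1 pass: [25, 69, 67, 8, 24, 79]


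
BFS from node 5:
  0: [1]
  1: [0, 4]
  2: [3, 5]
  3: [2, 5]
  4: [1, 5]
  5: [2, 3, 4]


Visit 5, enqueue [2, 3, 4]
Visit 2, enqueue []
Visit 3, enqueue []
Visit 4, enqueue [1]
Visit 1, enqueue [0]
Visit 0, enqueue []

BFS order: [5, 2, 3, 4, 1, 0]


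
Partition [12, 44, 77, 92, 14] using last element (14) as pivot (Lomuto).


Pivot: 14
  12 <= 14: advance i (no swap)
Place pivot at 1: [12, 14, 77, 92, 44]

Partitioned: [12, 14, 77, 92, 44]


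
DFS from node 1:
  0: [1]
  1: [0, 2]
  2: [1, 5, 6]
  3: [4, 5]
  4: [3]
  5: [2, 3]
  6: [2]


Visit 1, push [2, 0]
Visit 0, push []
Visit 2, push [6, 5]
Visit 5, push [3]
Visit 3, push [4]
Visit 4, push []
Visit 6, push []

DFS order: [1, 0, 2, 5, 3, 4, 6]


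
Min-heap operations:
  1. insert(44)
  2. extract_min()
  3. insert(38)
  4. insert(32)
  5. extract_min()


insert(44) -> [44]
extract_min()->44, []
insert(38) -> [38]
insert(32) -> [32, 38]
extract_min()->32, [38]

Final heap: [38]


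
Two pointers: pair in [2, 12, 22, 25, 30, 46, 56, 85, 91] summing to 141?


lo=0(2)+hi=8(91)=93
lo=1(12)+hi=8(91)=103
lo=2(22)+hi=8(91)=113
lo=3(25)+hi=8(91)=116
lo=4(30)+hi=8(91)=121
lo=5(46)+hi=8(91)=137
lo=6(56)+hi=8(91)=147
lo=6(56)+hi=7(85)=141

Yes: 56+85=141


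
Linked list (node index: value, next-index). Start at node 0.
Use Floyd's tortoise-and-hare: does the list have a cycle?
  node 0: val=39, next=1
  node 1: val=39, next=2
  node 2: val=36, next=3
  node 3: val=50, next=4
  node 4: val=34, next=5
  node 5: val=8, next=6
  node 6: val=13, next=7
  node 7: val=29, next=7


Floyd's tortoise (slow, +1) and hare (fast, +2):
  init: slow=0, fast=0
  step 1: slow=1, fast=2
  step 2: slow=2, fast=4
  step 3: slow=3, fast=6
  step 4: slow=4, fast=7
  step 5: slow=5, fast=7
  step 6: slow=6, fast=7
  step 7: slow=7, fast=7
  slow == fast at node 7: cycle detected

Cycle: yes


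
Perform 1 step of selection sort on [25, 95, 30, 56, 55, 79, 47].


Initial: [25, 95, 30, 56, 55, 79, 47]
Step 1: min=25 at 0
  Swap: [25, 95, 30, 56, 55, 79, 47]

After 1 step: [25, 95, 30, 56, 55, 79, 47]


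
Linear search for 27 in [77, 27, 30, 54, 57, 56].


i=0: 77!=27
i=1: 27==27 found!

Found at 1, 2 comps


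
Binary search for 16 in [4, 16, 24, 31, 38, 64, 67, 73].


Step 1: lo=0, hi=7, mid=3, val=31
Step 2: lo=0, hi=2, mid=1, val=16

Found at index 1


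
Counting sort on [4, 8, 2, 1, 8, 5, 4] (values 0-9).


Input: [4, 8, 2, 1, 8, 5, 4]
Counts: [0, 1, 1, 0, 2, 1, 0, 0, 2, 0]

Sorted: [1, 2, 4, 4, 5, 8, 8]


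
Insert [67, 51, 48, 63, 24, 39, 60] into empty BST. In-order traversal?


Insert 67: root
Insert 51: L from 67
Insert 48: L from 67 -> L from 51
Insert 63: L from 67 -> R from 51
Insert 24: L from 67 -> L from 51 -> L from 48
Insert 39: L from 67 -> L from 51 -> L from 48 -> R from 24
Insert 60: L from 67 -> R from 51 -> L from 63

In-order: [24, 39, 48, 51, 60, 63, 67]


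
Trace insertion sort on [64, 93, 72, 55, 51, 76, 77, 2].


Initial: [64, 93, 72, 55, 51, 76, 77, 2]
Insert 93: [64, 93, 72, 55, 51, 76, 77, 2]
Insert 72: [64, 72, 93, 55, 51, 76, 77, 2]
Insert 55: [55, 64, 72, 93, 51, 76, 77, 2]
Insert 51: [51, 55, 64, 72, 93, 76, 77, 2]
Insert 76: [51, 55, 64, 72, 76, 93, 77, 2]
Insert 77: [51, 55, 64, 72, 76, 77, 93, 2]
Insert 2: [2, 51, 55, 64, 72, 76, 77, 93]

Sorted: [2, 51, 55, 64, 72, 76, 77, 93]


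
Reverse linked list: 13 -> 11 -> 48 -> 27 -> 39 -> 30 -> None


Step 1: curr=13, set curr.next=prev(None) | reversed so far: 13
Step 2: curr=11, set curr.next=prev(13) | reversed so far: 11 -> 13
Step 3: curr=48, set curr.next=prev(11) | reversed so far: 48 -> 11 -> 13
Step 4: curr=27, set curr.next=prev(48) | reversed so far: 27 -> 48 -> 11 -> 13
Step 5: curr=39, set curr.next=prev(27) | reversed so far: 39 -> 27 -> 48 -> 11 -> 13
Step 6: curr=30, set curr.next=prev(39) | reversed so far: 30 -> 39 -> 27 -> 48 -> 11 -> 13

30 -> 39 -> 27 -> 48 -> 11 -> 13 -> None


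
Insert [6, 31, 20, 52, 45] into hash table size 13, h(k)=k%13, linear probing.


Insert 6: h=6 -> slot 6
Insert 31: h=5 -> slot 5
Insert 20: h=7 -> slot 7
Insert 52: h=0 -> slot 0
Insert 45: h=6, 2 probes -> slot 8

Table: [52, None, None, None, None, 31, 6, 20, 45, None, None, None, None]


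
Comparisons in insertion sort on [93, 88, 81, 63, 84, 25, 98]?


Algorithm: insertion sort
Input: [93, 88, 81, 63, 84, 25, 98]
Sorted: [25, 63, 81, 84, 88, 93, 98]

15


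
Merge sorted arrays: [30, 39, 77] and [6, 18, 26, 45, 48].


Take 6 from B
Take 18 from B
Take 26 from B
Take 30 from A
Take 39 from A
Take 45 from B
Take 48 from B

Merged: [6, 18, 26, 30, 39, 45, 48, 77]


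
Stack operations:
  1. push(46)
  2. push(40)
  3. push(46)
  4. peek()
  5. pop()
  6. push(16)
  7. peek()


push(46) -> [46]
push(40) -> [46, 40]
push(46) -> [46, 40, 46]
peek()->46
pop()->46, [46, 40]
push(16) -> [46, 40, 16]
peek()->16

Final stack: [46, 40, 16]


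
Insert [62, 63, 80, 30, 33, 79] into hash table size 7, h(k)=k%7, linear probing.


Insert 62: h=6 -> slot 6
Insert 63: h=0 -> slot 0
Insert 80: h=3 -> slot 3
Insert 30: h=2 -> slot 2
Insert 33: h=5 -> slot 5
Insert 79: h=2, 2 probes -> slot 4

Table: [63, None, 30, 80, 79, 33, 62]


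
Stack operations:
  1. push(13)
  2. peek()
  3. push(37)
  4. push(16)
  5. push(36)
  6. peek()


push(13) -> [13]
peek()->13
push(37) -> [13, 37]
push(16) -> [13, 37, 16]
push(36) -> [13, 37, 16, 36]
peek()->36

Final stack: [13, 37, 16, 36]


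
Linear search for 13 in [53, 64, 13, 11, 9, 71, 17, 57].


i=0: 53!=13
i=1: 64!=13
i=2: 13==13 found!

Found at 2, 3 comps


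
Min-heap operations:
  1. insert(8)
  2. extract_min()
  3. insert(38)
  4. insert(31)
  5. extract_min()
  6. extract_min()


insert(8) -> [8]
extract_min()->8, []
insert(38) -> [38]
insert(31) -> [31, 38]
extract_min()->31, [38]
extract_min()->38, []

Final heap: []


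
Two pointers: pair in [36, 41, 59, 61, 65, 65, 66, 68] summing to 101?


lo=0(36)+hi=7(68)=104
lo=0(36)+hi=6(66)=102
lo=0(36)+hi=5(65)=101

Yes: 36+65=101


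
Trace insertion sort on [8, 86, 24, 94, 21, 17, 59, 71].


Initial: [8, 86, 24, 94, 21, 17, 59, 71]
Insert 86: [8, 86, 24, 94, 21, 17, 59, 71]
Insert 24: [8, 24, 86, 94, 21, 17, 59, 71]
Insert 94: [8, 24, 86, 94, 21, 17, 59, 71]
Insert 21: [8, 21, 24, 86, 94, 17, 59, 71]
Insert 17: [8, 17, 21, 24, 86, 94, 59, 71]
Insert 59: [8, 17, 21, 24, 59, 86, 94, 71]
Insert 71: [8, 17, 21, 24, 59, 71, 86, 94]

Sorted: [8, 17, 21, 24, 59, 71, 86, 94]


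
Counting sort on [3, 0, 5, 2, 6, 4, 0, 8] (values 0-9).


Input: [3, 0, 5, 2, 6, 4, 0, 8]
Counts: [2, 0, 1, 1, 1, 1, 1, 0, 1, 0]

Sorted: [0, 0, 2, 3, 4, 5, 6, 8]


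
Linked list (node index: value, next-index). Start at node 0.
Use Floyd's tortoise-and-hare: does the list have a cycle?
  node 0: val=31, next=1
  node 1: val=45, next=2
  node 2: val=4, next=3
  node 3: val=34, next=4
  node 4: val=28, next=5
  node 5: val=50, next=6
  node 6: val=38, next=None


Floyd's tortoise (slow, +1) and hare (fast, +2):
  init: slow=0, fast=0
  step 1: slow=1, fast=2
  step 2: slow=2, fast=4
  step 3: slow=3, fast=6
  step 4: fast -> None, no cycle

Cycle: no


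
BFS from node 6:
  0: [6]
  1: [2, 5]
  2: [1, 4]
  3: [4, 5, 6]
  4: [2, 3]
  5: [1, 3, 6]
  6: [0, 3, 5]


Visit 6, enqueue [0, 3, 5]
Visit 0, enqueue []
Visit 3, enqueue [4]
Visit 5, enqueue [1]
Visit 4, enqueue [2]
Visit 1, enqueue []
Visit 2, enqueue []

BFS order: [6, 0, 3, 5, 4, 1, 2]


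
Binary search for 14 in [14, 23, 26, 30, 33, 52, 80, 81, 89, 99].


Step 1: lo=0, hi=9, mid=4, val=33
Step 2: lo=0, hi=3, mid=1, val=23
Step 3: lo=0, hi=0, mid=0, val=14

Found at index 0


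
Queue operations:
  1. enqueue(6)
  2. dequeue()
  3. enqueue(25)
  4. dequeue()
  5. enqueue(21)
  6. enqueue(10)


enqueue(6) -> [6]
dequeue()->6, []
enqueue(25) -> [25]
dequeue()->25, []
enqueue(21) -> [21]
enqueue(10) -> [21, 10]

Final queue: [21, 10]


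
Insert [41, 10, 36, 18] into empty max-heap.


Insert 41: [41]
Insert 10: [41, 10]
Insert 36: [41, 10, 36]
Insert 18: [41, 18, 36, 10]

Final heap: [41, 18, 36, 10]


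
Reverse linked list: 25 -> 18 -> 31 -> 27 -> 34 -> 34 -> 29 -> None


Step 1: curr=25, set curr.next=prev(None) | reversed so far: 25
Step 2: curr=18, set curr.next=prev(25) | reversed so far: 18 -> 25
Step 3: curr=31, set curr.next=prev(18) | reversed so far: 31 -> 18 -> 25
Step 4: curr=27, set curr.next=prev(31) | reversed so far: 27 -> 31 -> 18 -> 25
Step 5: curr=34, set curr.next=prev(27) | reversed so far: 34 -> 27 -> 31 -> 18 -> 25
Step 6: curr=34, set curr.next=prev(34) | reversed so far: 34 -> 34 -> 27 -> 31 -> 18 -> 25
Step 7: curr=29, set curr.next=prev(34) | reversed so far: 29 -> 34 -> 34 -> 27 -> 31 -> 18 -> 25

29 -> 34 -> 34 -> 27 -> 31 -> 18 -> 25 -> None


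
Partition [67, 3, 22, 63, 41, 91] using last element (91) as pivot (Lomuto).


Pivot: 91
  67 <= 91: advance i (no swap)
  3 <= 91: advance i (no swap)
  22 <= 91: advance i (no swap)
  63 <= 91: advance i (no swap)
  41 <= 91: advance i (no swap)
Place pivot at 5: [67, 3, 22, 63, 41, 91]

Partitioned: [67, 3, 22, 63, 41, 91]


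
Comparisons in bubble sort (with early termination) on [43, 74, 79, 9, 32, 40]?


Algorithm: bubble sort (with early termination)
Input: [43, 74, 79, 9, 32, 40]
Sorted: [9, 32, 40, 43, 74, 79]

14


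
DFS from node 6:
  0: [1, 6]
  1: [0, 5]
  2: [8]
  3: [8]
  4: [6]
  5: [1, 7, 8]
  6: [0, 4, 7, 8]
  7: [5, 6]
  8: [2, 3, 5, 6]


Visit 6, push [8, 7, 4, 0]
Visit 0, push [1]
Visit 1, push [5]
Visit 5, push [8, 7]
Visit 7, push []
Visit 8, push [3, 2]
Visit 2, push []
Visit 3, push []
Visit 4, push []

DFS order: [6, 0, 1, 5, 7, 8, 2, 3, 4]


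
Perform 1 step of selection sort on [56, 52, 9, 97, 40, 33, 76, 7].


Initial: [56, 52, 9, 97, 40, 33, 76, 7]
Step 1: min=7 at 7
  Swap: [7, 52, 9, 97, 40, 33, 76, 56]

After 1 step: [7, 52, 9, 97, 40, 33, 76, 56]


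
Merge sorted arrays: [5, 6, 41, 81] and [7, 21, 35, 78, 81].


Take 5 from A
Take 6 from A
Take 7 from B
Take 21 from B
Take 35 from B
Take 41 from A
Take 78 from B
Take 81 from A

Merged: [5, 6, 7, 21, 35, 41, 78, 81, 81]


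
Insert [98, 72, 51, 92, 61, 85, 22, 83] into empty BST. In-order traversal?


Insert 98: root
Insert 72: L from 98
Insert 51: L from 98 -> L from 72
Insert 92: L from 98 -> R from 72
Insert 61: L from 98 -> L from 72 -> R from 51
Insert 85: L from 98 -> R from 72 -> L from 92
Insert 22: L from 98 -> L from 72 -> L from 51
Insert 83: L from 98 -> R from 72 -> L from 92 -> L from 85

In-order: [22, 51, 61, 72, 83, 85, 92, 98]


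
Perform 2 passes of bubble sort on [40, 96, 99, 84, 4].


Initial: [40, 96, 99, 84, 4]
Pass 1: [40, 96, 84, 4, 99] (2 swaps)
Pass 2: [40, 84, 4, 96, 99] (2 swaps)

After 2 passes: [40, 84, 4, 96, 99]


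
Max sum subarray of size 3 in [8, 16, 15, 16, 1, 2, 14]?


[0:3]: 39
[1:4]: 47
[2:5]: 32
[3:6]: 19
[4:7]: 17

Max: 47 at [1:4]


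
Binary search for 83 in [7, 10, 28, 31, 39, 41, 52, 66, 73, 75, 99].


Step 1: lo=0, hi=10, mid=5, val=41
Step 2: lo=6, hi=10, mid=8, val=73
Step 3: lo=9, hi=10, mid=9, val=75
Step 4: lo=10, hi=10, mid=10, val=99

Not found


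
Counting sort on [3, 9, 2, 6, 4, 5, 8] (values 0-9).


Input: [3, 9, 2, 6, 4, 5, 8]
Counts: [0, 0, 1, 1, 1, 1, 1, 0, 1, 1]

Sorted: [2, 3, 4, 5, 6, 8, 9]


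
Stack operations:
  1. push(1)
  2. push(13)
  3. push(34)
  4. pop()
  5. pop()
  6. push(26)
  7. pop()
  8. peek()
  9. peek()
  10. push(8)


push(1) -> [1]
push(13) -> [1, 13]
push(34) -> [1, 13, 34]
pop()->34, [1, 13]
pop()->13, [1]
push(26) -> [1, 26]
pop()->26, [1]
peek()->1
peek()->1
push(8) -> [1, 8]

Final stack: [1, 8]


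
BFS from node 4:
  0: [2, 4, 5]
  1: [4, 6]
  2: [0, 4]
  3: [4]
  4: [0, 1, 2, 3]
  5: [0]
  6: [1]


Visit 4, enqueue [0, 1, 2, 3]
Visit 0, enqueue [5]
Visit 1, enqueue [6]
Visit 2, enqueue []
Visit 3, enqueue []
Visit 5, enqueue []
Visit 6, enqueue []

BFS order: [4, 0, 1, 2, 3, 5, 6]


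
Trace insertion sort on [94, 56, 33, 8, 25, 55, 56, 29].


Initial: [94, 56, 33, 8, 25, 55, 56, 29]
Insert 56: [56, 94, 33, 8, 25, 55, 56, 29]
Insert 33: [33, 56, 94, 8, 25, 55, 56, 29]
Insert 8: [8, 33, 56, 94, 25, 55, 56, 29]
Insert 25: [8, 25, 33, 56, 94, 55, 56, 29]
Insert 55: [8, 25, 33, 55, 56, 94, 56, 29]
Insert 56: [8, 25, 33, 55, 56, 56, 94, 29]
Insert 29: [8, 25, 29, 33, 55, 56, 56, 94]

Sorted: [8, 25, 29, 33, 55, 56, 56, 94]


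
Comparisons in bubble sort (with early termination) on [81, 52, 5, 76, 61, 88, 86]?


Algorithm: bubble sort (with early termination)
Input: [81, 52, 5, 76, 61, 88, 86]
Sorted: [5, 52, 61, 76, 81, 86, 88]

15


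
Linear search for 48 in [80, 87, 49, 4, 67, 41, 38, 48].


i=0: 80!=48
i=1: 87!=48
i=2: 49!=48
i=3: 4!=48
i=4: 67!=48
i=5: 41!=48
i=6: 38!=48
i=7: 48==48 found!

Found at 7, 8 comps


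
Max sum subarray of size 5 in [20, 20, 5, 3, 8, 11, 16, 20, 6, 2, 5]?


[0:5]: 56
[1:6]: 47
[2:7]: 43
[3:8]: 58
[4:9]: 61
[5:10]: 55
[6:11]: 49

Max: 61 at [4:9]


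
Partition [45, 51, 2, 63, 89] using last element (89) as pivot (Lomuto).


Pivot: 89
  45 <= 89: advance i (no swap)
  51 <= 89: advance i (no swap)
  2 <= 89: advance i (no swap)
  63 <= 89: advance i (no swap)
Place pivot at 4: [45, 51, 2, 63, 89]

Partitioned: [45, 51, 2, 63, 89]


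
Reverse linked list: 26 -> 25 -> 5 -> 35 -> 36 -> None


Step 1: curr=26, set curr.next=prev(None) | reversed so far: 26
Step 2: curr=25, set curr.next=prev(26) | reversed so far: 25 -> 26
Step 3: curr=5, set curr.next=prev(25) | reversed so far: 5 -> 25 -> 26
Step 4: curr=35, set curr.next=prev(5) | reversed so far: 35 -> 5 -> 25 -> 26
Step 5: curr=36, set curr.next=prev(35) | reversed so far: 36 -> 35 -> 5 -> 25 -> 26

36 -> 35 -> 5 -> 25 -> 26 -> None


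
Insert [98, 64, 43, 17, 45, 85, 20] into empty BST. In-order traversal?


Insert 98: root
Insert 64: L from 98
Insert 43: L from 98 -> L from 64
Insert 17: L from 98 -> L from 64 -> L from 43
Insert 45: L from 98 -> L from 64 -> R from 43
Insert 85: L from 98 -> R from 64
Insert 20: L from 98 -> L from 64 -> L from 43 -> R from 17

In-order: [17, 20, 43, 45, 64, 85, 98]


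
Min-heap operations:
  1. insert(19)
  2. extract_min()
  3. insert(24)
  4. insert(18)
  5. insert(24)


insert(19) -> [19]
extract_min()->19, []
insert(24) -> [24]
insert(18) -> [18, 24]
insert(24) -> [18, 24, 24]

Final heap: [18, 24, 24]


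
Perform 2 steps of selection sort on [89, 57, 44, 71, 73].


Initial: [89, 57, 44, 71, 73]
Step 1: min=44 at 2
  Swap: [44, 57, 89, 71, 73]
Step 2: min=57 at 1
  Swap: [44, 57, 89, 71, 73]

After 2 steps: [44, 57, 89, 71, 73]


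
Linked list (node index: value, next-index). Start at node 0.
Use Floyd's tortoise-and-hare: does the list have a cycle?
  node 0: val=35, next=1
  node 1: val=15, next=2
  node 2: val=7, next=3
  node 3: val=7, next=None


Floyd's tortoise (slow, +1) and hare (fast, +2):
  init: slow=0, fast=0
  step 1: slow=1, fast=2
  step 2: fast 2->3->None, no cycle

Cycle: no


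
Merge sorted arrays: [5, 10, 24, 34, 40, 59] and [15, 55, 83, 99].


Take 5 from A
Take 10 from A
Take 15 from B
Take 24 from A
Take 34 from A
Take 40 from A
Take 55 from B
Take 59 from A

Merged: [5, 10, 15, 24, 34, 40, 55, 59, 83, 99]


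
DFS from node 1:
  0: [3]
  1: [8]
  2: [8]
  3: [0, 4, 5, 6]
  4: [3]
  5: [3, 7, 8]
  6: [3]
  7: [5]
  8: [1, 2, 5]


Visit 1, push [8]
Visit 8, push [5, 2]
Visit 2, push []
Visit 5, push [7, 3]
Visit 3, push [6, 4, 0]
Visit 0, push []
Visit 4, push []
Visit 6, push []
Visit 7, push []

DFS order: [1, 8, 2, 5, 3, 0, 4, 6, 7]


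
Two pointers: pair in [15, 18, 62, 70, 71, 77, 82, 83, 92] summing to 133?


lo=0(15)+hi=8(92)=107
lo=1(18)+hi=8(92)=110
lo=2(62)+hi=8(92)=154
lo=2(62)+hi=7(83)=145
lo=2(62)+hi=6(82)=144
lo=2(62)+hi=5(77)=139
lo=2(62)+hi=4(71)=133

Yes: 62+71=133


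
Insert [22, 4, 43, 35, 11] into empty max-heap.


Insert 22: [22]
Insert 4: [22, 4]
Insert 43: [43, 4, 22]
Insert 35: [43, 35, 22, 4]
Insert 11: [43, 35, 22, 4, 11]

Final heap: [43, 35, 22, 4, 11]


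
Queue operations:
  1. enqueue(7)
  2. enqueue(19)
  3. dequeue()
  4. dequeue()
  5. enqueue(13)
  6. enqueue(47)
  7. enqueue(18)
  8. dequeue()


enqueue(7) -> [7]
enqueue(19) -> [7, 19]
dequeue()->7, [19]
dequeue()->19, []
enqueue(13) -> [13]
enqueue(47) -> [13, 47]
enqueue(18) -> [13, 47, 18]
dequeue()->13, [47, 18]

Final queue: [47, 18]


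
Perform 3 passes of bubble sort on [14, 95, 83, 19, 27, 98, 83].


Initial: [14, 95, 83, 19, 27, 98, 83]
Pass 1: [14, 83, 19, 27, 95, 83, 98] (4 swaps)
Pass 2: [14, 19, 27, 83, 83, 95, 98] (3 swaps)
Pass 3: [14, 19, 27, 83, 83, 95, 98] (0 swaps)

After 3 passes: [14, 19, 27, 83, 83, 95, 98]


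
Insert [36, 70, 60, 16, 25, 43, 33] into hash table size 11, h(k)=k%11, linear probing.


Insert 36: h=3 -> slot 3
Insert 70: h=4 -> slot 4
Insert 60: h=5 -> slot 5
Insert 16: h=5, 1 probes -> slot 6
Insert 25: h=3, 4 probes -> slot 7
Insert 43: h=10 -> slot 10
Insert 33: h=0 -> slot 0

Table: [33, None, None, 36, 70, 60, 16, 25, None, None, 43]


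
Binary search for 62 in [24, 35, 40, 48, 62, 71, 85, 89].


Step 1: lo=0, hi=7, mid=3, val=48
Step 2: lo=4, hi=7, mid=5, val=71
Step 3: lo=4, hi=4, mid=4, val=62

Found at index 4


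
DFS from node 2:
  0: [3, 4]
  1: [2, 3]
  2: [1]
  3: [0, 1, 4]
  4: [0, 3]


Visit 2, push [1]
Visit 1, push [3]
Visit 3, push [4, 0]
Visit 0, push [4]
Visit 4, push []

DFS order: [2, 1, 3, 0, 4]


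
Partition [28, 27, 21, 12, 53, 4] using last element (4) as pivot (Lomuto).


Pivot: 4
Place pivot at 0: [4, 27, 21, 12, 53, 28]

Partitioned: [4, 27, 21, 12, 53, 28]


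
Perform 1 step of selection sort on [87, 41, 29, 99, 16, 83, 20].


Initial: [87, 41, 29, 99, 16, 83, 20]
Step 1: min=16 at 4
  Swap: [16, 41, 29, 99, 87, 83, 20]

After 1 step: [16, 41, 29, 99, 87, 83, 20]


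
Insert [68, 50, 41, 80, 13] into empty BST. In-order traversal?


Insert 68: root
Insert 50: L from 68
Insert 41: L from 68 -> L from 50
Insert 80: R from 68
Insert 13: L from 68 -> L from 50 -> L from 41

In-order: [13, 41, 50, 68, 80]


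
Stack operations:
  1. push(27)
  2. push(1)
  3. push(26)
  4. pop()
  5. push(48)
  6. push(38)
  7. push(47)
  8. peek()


push(27) -> [27]
push(1) -> [27, 1]
push(26) -> [27, 1, 26]
pop()->26, [27, 1]
push(48) -> [27, 1, 48]
push(38) -> [27, 1, 48, 38]
push(47) -> [27, 1, 48, 38, 47]
peek()->47

Final stack: [27, 1, 48, 38, 47]


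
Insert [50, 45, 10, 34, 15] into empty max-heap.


Insert 50: [50]
Insert 45: [50, 45]
Insert 10: [50, 45, 10]
Insert 34: [50, 45, 10, 34]
Insert 15: [50, 45, 10, 34, 15]

Final heap: [50, 45, 10, 34, 15]


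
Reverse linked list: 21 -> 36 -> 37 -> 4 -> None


Step 1: curr=21, set curr.next=prev(None) | reversed so far: 21
Step 2: curr=36, set curr.next=prev(21) | reversed so far: 36 -> 21
Step 3: curr=37, set curr.next=prev(36) | reversed so far: 37 -> 36 -> 21
Step 4: curr=4, set curr.next=prev(37) | reversed so far: 4 -> 37 -> 36 -> 21

4 -> 37 -> 36 -> 21 -> None


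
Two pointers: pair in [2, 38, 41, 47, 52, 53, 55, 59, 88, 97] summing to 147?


lo=0(2)+hi=9(97)=99
lo=1(38)+hi=9(97)=135
lo=2(41)+hi=9(97)=138
lo=3(47)+hi=9(97)=144
lo=4(52)+hi=9(97)=149
lo=4(52)+hi=8(88)=140
lo=5(53)+hi=8(88)=141
lo=6(55)+hi=8(88)=143
lo=7(59)+hi=8(88)=147

Yes: 59+88=147


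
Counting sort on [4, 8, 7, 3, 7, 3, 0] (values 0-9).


Input: [4, 8, 7, 3, 7, 3, 0]
Counts: [1, 0, 0, 2, 1, 0, 0, 2, 1, 0]

Sorted: [0, 3, 3, 4, 7, 7, 8]


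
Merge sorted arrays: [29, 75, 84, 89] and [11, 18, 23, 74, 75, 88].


Take 11 from B
Take 18 from B
Take 23 from B
Take 29 from A
Take 74 from B
Take 75 from A
Take 75 from B
Take 84 from A
Take 88 from B

Merged: [11, 18, 23, 29, 74, 75, 75, 84, 88, 89]


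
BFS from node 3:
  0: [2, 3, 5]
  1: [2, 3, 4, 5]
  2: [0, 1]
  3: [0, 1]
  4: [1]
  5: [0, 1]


Visit 3, enqueue [0, 1]
Visit 0, enqueue [2, 5]
Visit 1, enqueue [4]
Visit 2, enqueue []
Visit 5, enqueue []
Visit 4, enqueue []

BFS order: [3, 0, 1, 2, 5, 4]


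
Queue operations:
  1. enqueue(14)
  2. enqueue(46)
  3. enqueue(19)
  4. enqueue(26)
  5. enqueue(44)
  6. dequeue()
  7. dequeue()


enqueue(14) -> [14]
enqueue(46) -> [14, 46]
enqueue(19) -> [14, 46, 19]
enqueue(26) -> [14, 46, 19, 26]
enqueue(44) -> [14, 46, 19, 26, 44]
dequeue()->14, [46, 19, 26, 44]
dequeue()->46, [19, 26, 44]

Final queue: [19, 26, 44]


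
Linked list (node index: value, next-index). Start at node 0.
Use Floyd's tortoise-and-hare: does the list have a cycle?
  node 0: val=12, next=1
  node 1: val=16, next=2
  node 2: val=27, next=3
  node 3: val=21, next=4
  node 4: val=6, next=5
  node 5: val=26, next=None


Floyd's tortoise (slow, +1) and hare (fast, +2):
  init: slow=0, fast=0
  step 1: slow=1, fast=2
  step 2: slow=2, fast=4
  step 3: fast 4->5->None, no cycle

Cycle: no


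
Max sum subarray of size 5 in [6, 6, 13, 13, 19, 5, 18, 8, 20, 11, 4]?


[0:5]: 57
[1:6]: 56
[2:7]: 68
[3:8]: 63
[4:9]: 70
[5:10]: 62
[6:11]: 61

Max: 70 at [4:9]


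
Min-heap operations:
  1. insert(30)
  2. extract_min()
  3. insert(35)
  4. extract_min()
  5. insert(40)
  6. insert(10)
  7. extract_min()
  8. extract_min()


insert(30) -> [30]
extract_min()->30, []
insert(35) -> [35]
extract_min()->35, []
insert(40) -> [40]
insert(10) -> [10, 40]
extract_min()->10, [40]
extract_min()->40, []

Final heap: []


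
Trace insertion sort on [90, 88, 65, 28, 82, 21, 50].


Initial: [90, 88, 65, 28, 82, 21, 50]
Insert 88: [88, 90, 65, 28, 82, 21, 50]
Insert 65: [65, 88, 90, 28, 82, 21, 50]
Insert 28: [28, 65, 88, 90, 82, 21, 50]
Insert 82: [28, 65, 82, 88, 90, 21, 50]
Insert 21: [21, 28, 65, 82, 88, 90, 50]
Insert 50: [21, 28, 50, 65, 82, 88, 90]

Sorted: [21, 28, 50, 65, 82, 88, 90]


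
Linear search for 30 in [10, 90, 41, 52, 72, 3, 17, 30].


i=0: 10!=30
i=1: 90!=30
i=2: 41!=30
i=3: 52!=30
i=4: 72!=30
i=5: 3!=30
i=6: 17!=30
i=7: 30==30 found!

Found at 7, 8 comps


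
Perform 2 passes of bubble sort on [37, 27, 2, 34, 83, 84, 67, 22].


Initial: [37, 27, 2, 34, 83, 84, 67, 22]
Pass 1: [27, 2, 34, 37, 83, 67, 22, 84] (5 swaps)
Pass 2: [2, 27, 34, 37, 67, 22, 83, 84] (3 swaps)

After 2 passes: [2, 27, 34, 37, 67, 22, 83, 84]


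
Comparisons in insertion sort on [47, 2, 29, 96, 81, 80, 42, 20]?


Algorithm: insertion sort
Input: [47, 2, 29, 96, 81, 80, 42, 20]
Sorted: [2, 20, 29, 42, 47, 80, 81, 96]

21


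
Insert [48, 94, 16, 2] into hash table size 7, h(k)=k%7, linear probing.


Insert 48: h=6 -> slot 6
Insert 94: h=3 -> slot 3
Insert 16: h=2 -> slot 2
Insert 2: h=2, 2 probes -> slot 4

Table: [None, None, 16, 94, 2, None, 48]


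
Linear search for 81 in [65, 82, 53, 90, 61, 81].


i=0: 65!=81
i=1: 82!=81
i=2: 53!=81
i=3: 90!=81
i=4: 61!=81
i=5: 81==81 found!

Found at 5, 6 comps


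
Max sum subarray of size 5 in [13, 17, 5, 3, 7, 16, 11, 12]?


[0:5]: 45
[1:6]: 48
[2:7]: 42
[3:8]: 49

Max: 49 at [3:8]


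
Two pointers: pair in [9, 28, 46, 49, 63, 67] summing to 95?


lo=0(9)+hi=5(67)=76
lo=1(28)+hi=5(67)=95

Yes: 28+67=95


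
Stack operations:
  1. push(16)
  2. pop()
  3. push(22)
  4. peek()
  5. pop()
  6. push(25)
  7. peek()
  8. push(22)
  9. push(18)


push(16) -> [16]
pop()->16, []
push(22) -> [22]
peek()->22
pop()->22, []
push(25) -> [25]
peek()->25
push(22) -> [25, 22]
push(18) -> [25, 22, 18]

Final stack: [25, 22, 18]


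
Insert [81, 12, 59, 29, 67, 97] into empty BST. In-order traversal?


Insert 81: root
Insert 12: L from 81
Insert 59: L from 81 -> R from 12
Insert 29: L from 81 -> R from 12 -> L from 59
Insert 67: L from 81 -> R from 12 -> R from 59
Insert 97: R from 81

In-order: [12, 29, 59, 67, 81, 97]


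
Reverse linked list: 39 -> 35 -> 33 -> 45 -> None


Step 1: curr=39, set curr.next=prev(None) | reversed so far: 39
Step 2: curr=35, set curr.next=prev(39) | reversed so far: 35 -> 39
Step 3: curr=33, set curr.next=prev(35) | reversed so far: 33 -> 35 -> 39
Step 4: curr=45, set curr.next=prev(33) | reversed so far: 45 -> 33 -> 35 -> 39

45 -> 33 -> 35 -> 39 -> None


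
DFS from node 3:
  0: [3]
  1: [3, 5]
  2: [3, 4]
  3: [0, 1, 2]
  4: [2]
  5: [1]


Visit 3, push [2, 1, 0]
Visit 0, push []
Visit 1, push [5]
Visit 5, push []
Visit 2, push [4]
Visit 4, push []

DFS order: [3, 0, 1, 5, 2, 4]


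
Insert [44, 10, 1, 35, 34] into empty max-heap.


Insert 44: [44]
Insert 10: [44, 10]
Insert 1: [44, 10, 1]
Insert 35: [44, 35, 1, 10]
Insert 34: [44, 35, 1, 10, 34]

Final heap: [44, 35, 1, 10, 34]


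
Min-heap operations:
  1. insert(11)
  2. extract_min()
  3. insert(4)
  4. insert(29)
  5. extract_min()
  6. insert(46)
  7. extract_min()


insert(11) -> [11]
extract_min()->11, []
insert(4) -> [4]
insert(29) -> [4, 29]
extract_min()->4, [29]
insert(46) -> [29, 46]
extract_min()->29, [46]

Final heap: [46]


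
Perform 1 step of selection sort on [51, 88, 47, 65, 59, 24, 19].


Initial: [51, 88, 47, 65, 59, 24, 19]
Step 1: min=19 at 6
  Swap: [19, 88, 47, 65, 59, 24, 51]

After 1 step: [19, 88, 47, 65, 59, 24, 51]


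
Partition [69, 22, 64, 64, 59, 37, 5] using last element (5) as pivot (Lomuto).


Pivot: 5
Place pivot at 0: [5, 22, 64, 64, 59, 37, 69]

Partitioned: [5, 22, 64, 64, 59, 37, 69]


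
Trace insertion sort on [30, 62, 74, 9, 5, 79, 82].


Initial: [30, 62, 74, 9, 5, 79, 82]
Insert 62: [30, 62, 74, 9, 5, 79, 82]
Insert 74: [30, 62, 74, 9, 5, 79, 82]
Insert 9: [9, 30, 62, 74, 5, 79, 82]
Insert 5: [5, 9, 30, 62, 74, 79, 82]
Insert 79: [5, 9, 30, 62, 74, 79, 82]
Insert 82: [5, 9, 30, 62, 74, 79, 82]

Sorted: [5, 9, 30, 62, 74, 79, 82]


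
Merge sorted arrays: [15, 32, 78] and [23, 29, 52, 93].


Take 15 from A
Take 23 from B
Take 29 from B
Take 32 from A
Take 52 from B
Take 78 from A

Merged: [15, 23, 29, 32, 52, 78, 93]


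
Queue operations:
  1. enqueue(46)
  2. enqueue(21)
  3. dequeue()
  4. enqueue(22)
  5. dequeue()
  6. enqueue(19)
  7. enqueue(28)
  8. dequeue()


enqueue(46) -> [46]
enqueue(21) -> [46, 21]
dequeue()->46, [21]
enqueue(22) -> [21, 22]
dequeue()->21, [22]
enqueue(19) -> [22, 19]
enqueue(28) -> [22, 19, 28]
dequeue()->22, [19, 28]

Final queue: [19, 28]


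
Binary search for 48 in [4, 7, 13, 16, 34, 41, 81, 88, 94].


Step 1: lo=0, hi=8, mid=4, val=34
Step 2: lo=5, hi=8, mid=6, val=81
Step 3: lo=5, hi=5, mid=5, val=41

Not found


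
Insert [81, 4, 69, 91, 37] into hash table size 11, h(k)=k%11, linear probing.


Insert 81: h=4 -> slot 4
Insert 4: h=4, 1 probes -> slot 5
Insert 69: h=3 -> slot 3
Insert 91: h=3, 3 probes -> slot 6
Insert 37: h=4, 3 probes -> slot 7

Table: [None, None, None, 69, 81, 4, 91, 37, None, None, None]


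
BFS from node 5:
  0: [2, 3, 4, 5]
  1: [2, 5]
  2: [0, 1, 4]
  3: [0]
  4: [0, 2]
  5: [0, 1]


Visit 5, enqueue [0, 1]
Visit 0, enqueue [2, 3, 4]
Visit 1, enqueue []
Visit 2, enqueue []
Visit 3, enqueue []
Visit 4, enqueue []

BFS order: [5, 0, 1, 2, 3, 4]


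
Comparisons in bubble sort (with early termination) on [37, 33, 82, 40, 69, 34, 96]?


Algorithm: bubble sort (with early termination)
Input: [37, 33, 82, 40, 69, 34, 96]
Sorted: [33, 34, 37, 40, 69, 82, 96]

20


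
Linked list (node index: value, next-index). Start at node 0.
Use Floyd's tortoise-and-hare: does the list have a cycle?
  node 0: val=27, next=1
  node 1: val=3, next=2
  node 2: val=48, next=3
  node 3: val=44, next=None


Floyd's tortoise (slow, +1) and hare (fast, +2):
  init: slow=0, fast=0
  step 1: slow=1, fast=2
  step 2: fast 2->3->None, no cycle

Cycle: no


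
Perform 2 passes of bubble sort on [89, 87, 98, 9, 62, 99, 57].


Initial: [89, 87, 98, 9, 62, 99, 57]
Pass 1: [87, 89, 9, 62, 98, 57, 99] (4 swaps)
Pass 2: [87, 9, 62, 89, 57, 98, 99] (3 swaps)

After 2 passes: [87, 9, 62, 89, 57, 98, 99]


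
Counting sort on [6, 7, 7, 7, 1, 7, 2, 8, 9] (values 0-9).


Input: [6, 7, 7, 7, 1, 7, 2, 8, 9]
Counts: [0, 1, 1, 0, 0, 0, 1, 4, 1, 1]

Sorted: [1, 2, 6, 7, 7, 7, 7, 8, 9]


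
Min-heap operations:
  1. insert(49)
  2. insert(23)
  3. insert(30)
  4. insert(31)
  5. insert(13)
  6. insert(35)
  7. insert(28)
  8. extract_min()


insert(49) -> [49]
insert(23) -> [23, 49]
insert(30) -> [23, 49, 30]
insert(31) -> [23, 31, 30, 49]
insert(13) -> [13, 23, 30, 49, 31]
insert(35) -> [13, 23, 30, 49, 31, 35]
insert(28) -> [13, 23, 28, 49, 31, 35, 30]
extract_min()->13, [23, 30, 28, 49, 31, 35]

Final heap: [23, 30, 28, 49, 31, 35]


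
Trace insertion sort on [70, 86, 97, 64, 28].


Initial: [70, 86, 97, 64, 28]
Insert 86: [70, 86, 97, 64, 28]
Insert 97: [70, 86, 97, 64, 28]
Insert 64: [64, 70, 86, 97, 28]
Insert 28: [28, 64, 70, 86, 97]

Sorted: [28, 64, 70, 86, 97]


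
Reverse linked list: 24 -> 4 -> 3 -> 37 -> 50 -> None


Step 1: curr=24, set curr.next=prev(None) | reversed so far: 24
Step 2: curr=4, set curr.next=prev(24) | reversed so far: 4 -> 24
Step 3: curr=3, set curr.next=prev(4) | reversed so far: 3 -> 4 -> 24
Step 4: curr=37, set curr.next=prev(3) | reversed so far: 37 -> 3 -> 4 -> 24
Step 5: curr=50, set curr.next=prev(37) | reversed so far: 50 -> 37 -> 3 -> 4 -> 24

50 -> 37 -> 3 -> 4 -> 24 -> None


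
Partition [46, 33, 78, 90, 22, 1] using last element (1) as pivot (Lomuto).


Pivot: 1
Place pivot at 0: [1, 33, 78, 90, 22, 46]

Partitioned: [1, 33, 78, 90, 22, 46]


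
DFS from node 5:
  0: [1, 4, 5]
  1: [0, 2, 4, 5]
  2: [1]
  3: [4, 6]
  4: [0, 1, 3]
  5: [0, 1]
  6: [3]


Visit 5, push [1, 0]
Visit 0, push [4, 1]
Visit 1, push [4, 2]
Visit 2, push []
Visit 4, push [3]
Visit 3, push [6]
Visit 6, push []

DFS order: [5, 0, 1, 2, 4, 3, 6]


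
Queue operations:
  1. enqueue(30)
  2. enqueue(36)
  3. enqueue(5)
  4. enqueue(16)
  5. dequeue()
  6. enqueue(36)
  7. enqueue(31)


enqueue(30) -> [30]
enqueue(36) -> [30, 36]
enqueue(5) -> [30, 36, 5]
enqueue(16) -> [30, 36, 5, 16]
dequeue()->30, [36, 5, 16]
enqueue(36) -> [36, 5, 16, 36]
enqueue(31) -> [36, 5, 16, 36, 31]

Final queue: [36, 5, 16, 36, 31]


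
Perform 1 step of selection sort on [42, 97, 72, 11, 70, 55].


Initial: [42, 97, 72, 11, 70, 55]
Step 1: min=11 at 3
  Swap: [11, 97, 72, 42, 70, 55]

After 1 step: [11, 97, 72, 42, 70, 55]


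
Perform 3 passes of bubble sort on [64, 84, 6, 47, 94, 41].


Initial: [64, 84, 6, 47, 94, 41]
Pass 1: [64, 6, 47, 84, 41, 94] (3 swaps)
Pass 2: [6, 47, 64, 41, 84, 94] (3 swaps)
Pass 3: [6, 47, 41, 64, 84, 94] (1 swaps)

After 3 passes: [6, 47, 41, 64, 84, 94]


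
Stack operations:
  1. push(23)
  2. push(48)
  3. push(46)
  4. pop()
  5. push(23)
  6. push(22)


push(23) -> [23]
push(48) -> [23, 48]
push(46) -> [23, 48, 46]
pop()->46, [23, 48]
push(23) -> [23, 48, 23]
push(22) -> [23, 48, 23, 22]

Final stack: [23, 48, 23, 22]


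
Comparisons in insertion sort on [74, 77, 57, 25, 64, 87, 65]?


Algorithm: insertion sort
Input: [74, 77, 57, 25, 64, 87, 65]
Sorted: [25, 57, 64, 65, 74, 77, 87]

14


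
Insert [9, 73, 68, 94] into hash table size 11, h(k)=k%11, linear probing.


Insert 9: h=9 -> slot 9
Insert 73: h=7 -> slot 7
Insert 68: h=2 -> slot 2
Insert 94: h=6 -> slot 6

Table: [None, None, 68, None, None, None, 94, 73, None, 9, None]


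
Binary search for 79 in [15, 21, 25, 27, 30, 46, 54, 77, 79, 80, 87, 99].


Step 1: lo=0, hi=11, mid=5, val=46
Step 2: lo=6, hi=11, mid=8, val=79

Found at index 8


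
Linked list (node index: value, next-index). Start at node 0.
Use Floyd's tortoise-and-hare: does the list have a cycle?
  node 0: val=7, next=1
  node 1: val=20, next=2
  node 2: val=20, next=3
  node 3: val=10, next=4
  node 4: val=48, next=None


Floyd's tortoise (slow, +1) and hare (fast, +2):
  init: slow=0, fast=0
  step 1: slow=1, fast=2
  step 2: slow=2, fast=4
  step 3: fast -> None, no cycle

Cycle: no


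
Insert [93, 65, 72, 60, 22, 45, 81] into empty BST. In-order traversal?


Insert 93: root
Insert 65: L from 93
Insert 72: L from 93 -> R from 65
Insert 60: L from 93 -> L from 65
Insert 22: L from 93 -> L from 65 -> L from 60
Insert 45: L from 93 -> L from 65 -> L from 60 -> R from 22
Insert 81: L from 93 -> R from 65 -> R from 72

In-order: [22, 45, 60, 65, 72, 81, 93]


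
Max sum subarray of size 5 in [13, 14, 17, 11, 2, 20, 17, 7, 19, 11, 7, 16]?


[0:5]: 57
[1:6]: 64
[2:7]: 67
[3:8]: 57
[4:9]: 65
[5:10]: 74
[6:11]: 61
[7:12]: 60

Max: 74 at [5:10]


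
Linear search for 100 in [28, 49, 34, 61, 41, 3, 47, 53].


i=0: 28!=100
i=1: 49!=100
i=2: 34!=100
i=3: 61!=100
i=4: 41!=100
i=5: 3!=100
i=6: 47!=100
i=7: 53!=100

Not found, 8 comps


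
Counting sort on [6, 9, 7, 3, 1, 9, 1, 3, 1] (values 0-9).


Input: [6, 9, 7, 3, 1, 9, 1, 3, 1]
Counts: [0, 3, 0, 2, 0, 0, 1, 1, 0, 2]

Sorted: [1, 1, 1, 3, 3, 6, 7, 9, 9]


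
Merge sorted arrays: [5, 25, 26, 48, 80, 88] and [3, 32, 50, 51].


Take 3 from B
Take 5 from A
Take 25 from A
Take 26 from A
Take 32 from B
Take 48 from A
Take 50 from B
Take 51 from B

Merged: [3, 5, 25, 26, 32, 48, 50, 51, 80, 88]


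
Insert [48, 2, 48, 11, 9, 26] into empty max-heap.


Insert 48: [48]
Insert 2: [48, 2]
Insert 48: [48, 2, 48]
Insert 11: [48, 11, 48, 2]
Insert 9: [48, 11, 48, 2, 9]
Insert 26: [48, 11, 48, 2, 9, 26]

Final heap: [48, 11, 48, 2, 9, 26]


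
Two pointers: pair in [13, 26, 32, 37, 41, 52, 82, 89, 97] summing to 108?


lo=0(13)+hi=8(97)=110
lo=0(13)+hi=7(89)=102
lo=1(26)+hi=7(89)=115
lo=1(26)+hi=6(82)=108

Yes: 26+82=108


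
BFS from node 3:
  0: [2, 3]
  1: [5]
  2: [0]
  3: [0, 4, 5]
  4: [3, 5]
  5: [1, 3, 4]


Visit 3, enqueue [0, 4, 5]
Visit 0, enqueue [2]
Visit 4, enqueue []
Visit 5, enqueue [1]
Visit 2, enqueue []
Visit 1, enqueue []

BFS order: [3, 0, 4, 5, 2, 1]


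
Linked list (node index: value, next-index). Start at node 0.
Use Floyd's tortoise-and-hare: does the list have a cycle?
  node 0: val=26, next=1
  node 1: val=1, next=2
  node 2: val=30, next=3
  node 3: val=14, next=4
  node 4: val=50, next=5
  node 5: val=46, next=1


Floyd's tortoise (slow, +1) and hare (fast, +2):
  init: slow=0, fast=0
  step 1: slow=1, fast=2
  step 2: slow=2, fast=4
  step 3: slow=3, fast=1
  step 4: slow=4, fast=3
  step 5: slow=5, fast=5
  slow == fast at node 5: cycle detected

Cycle: yes
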